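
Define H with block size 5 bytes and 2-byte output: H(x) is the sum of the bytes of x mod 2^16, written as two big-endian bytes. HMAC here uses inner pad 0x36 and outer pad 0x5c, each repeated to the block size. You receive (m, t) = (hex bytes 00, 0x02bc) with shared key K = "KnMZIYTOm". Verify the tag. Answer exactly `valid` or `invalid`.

valid

Key "KnMZIYTOm" = 4b 6e 4d 5a 49 59 54 4f 6d is 9 bytes > B = 5, so hash it first: H(key) = 03 12, then zero-pad to 5 bytes: K' = 03 12 00 00 00.
K' ⊕ ipad = 35 24 36 36 36; K' ⊕ opad = 5f 4e 5c 5c 5c.
Inner hash: sum = 53+36+54+54+54+0 = 251 → 00 fb.
Outer hash (recomputed tag): sum = 95+78+92+92+92+0+251 = 700 → 02 bc.
Recomputed tag = 02bc; claimed = 02bc → match.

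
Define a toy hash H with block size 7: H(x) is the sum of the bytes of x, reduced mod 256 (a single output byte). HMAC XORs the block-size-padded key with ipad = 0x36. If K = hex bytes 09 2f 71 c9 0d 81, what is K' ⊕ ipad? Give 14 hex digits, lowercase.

3f1947ff3bb736

Key hex bytes 09 2f 71 c9 0d 81 is 6 bytes ≤ B = 7; zero-pad to 7 bytes: K' = 09 2f 71 c9 0d 81 00.
XOR each byte with 0x36: 09⊕36=3f, 2f⊕36=19, 71⊕36=47, c9⊕36=ff, 0d⊕36=3b, 81⊕36=b7, 00⊕36=36.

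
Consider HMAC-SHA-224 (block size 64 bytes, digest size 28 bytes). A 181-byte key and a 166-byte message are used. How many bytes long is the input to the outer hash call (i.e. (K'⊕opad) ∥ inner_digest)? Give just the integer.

92

Key is 181 > 64 bytes, so it is hashed to 28 bytes then zero-padded to 64: |K'| = 64.
Outer input = (K'⊕opad) ∥ H(inner) → 64 + 28 = 92 bytes.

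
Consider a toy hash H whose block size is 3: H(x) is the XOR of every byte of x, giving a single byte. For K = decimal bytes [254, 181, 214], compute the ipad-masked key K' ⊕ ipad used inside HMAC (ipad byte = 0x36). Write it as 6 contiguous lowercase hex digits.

Key decimal bytes [254, 181, 214] = fe b5 d6 is exactly B = 3 bytes: K' = fe b5 d6.
XOR each byte with 0x36: fe⊕36=c8, b5⊕36=83, d6⊕36=e0.

c883e0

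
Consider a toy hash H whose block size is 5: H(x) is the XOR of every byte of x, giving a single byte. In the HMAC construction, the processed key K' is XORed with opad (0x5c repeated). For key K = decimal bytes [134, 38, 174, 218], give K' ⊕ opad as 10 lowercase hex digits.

da7af2865c

Key decimal bytes [134, 38, 174, 218] = 86 26 ae da is 4 bytes ≤ B = 5; zero-pad to 5 bytes: K' = 86 26 ae da 00.
XOR each byte with 0x5c: 86⊕5c=da, 26⊕5c=7a, ae⊕5c=f2, da⊕5c=86, 00⊕5c=5c.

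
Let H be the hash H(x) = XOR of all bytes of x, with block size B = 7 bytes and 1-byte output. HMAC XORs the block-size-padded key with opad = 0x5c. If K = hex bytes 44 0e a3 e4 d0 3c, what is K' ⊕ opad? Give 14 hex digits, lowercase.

Key hex bytes 44 0e a3 e4 d0 3c is 6 bytes ≤ B = 7; zero-pad to 7 bytes: K' = 44 0e a3 e4 d0 3c 00.
XOR each byte with 0x5c: 44⊕5c=18, 0e⊕5c=52, a3⊕5c=ff, e4⊕5c=b8, d0⊕5c=8c, 3c⊕5c=60, 00⊕5c=5c.

1852ffb88c605c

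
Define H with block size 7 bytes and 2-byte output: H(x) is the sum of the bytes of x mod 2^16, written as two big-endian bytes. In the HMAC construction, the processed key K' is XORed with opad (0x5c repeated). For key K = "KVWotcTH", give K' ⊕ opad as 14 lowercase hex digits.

Key "KVWotcTH" = 4b 56 57 6f 74 63 54 48 is 8 bytes > B = 7, so hash it first: H(key) = 02 da, then zero-pad to 7 bytes: K' = 02 da 00 00 00 00 00.
XOR each byte with 0x5c: 02⊕5c=5e, da⊕5c=86, 00⊕5c=5c, 00⊕5c=5c, 00⊕5c=5c, 00⊕5c=5c, 00⊕5c=5c.

5e865c5c5c5c5c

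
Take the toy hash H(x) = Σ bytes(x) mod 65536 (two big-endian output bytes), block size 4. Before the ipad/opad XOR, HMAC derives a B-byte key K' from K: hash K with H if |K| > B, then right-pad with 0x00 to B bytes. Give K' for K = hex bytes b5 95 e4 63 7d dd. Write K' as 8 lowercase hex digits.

|K| = 6 > B = 4, so first hash the key.
H(K): sum = 181+149+228+99+125+221 = 1003 → 03 eb.
Zero-pad H(K) = 03 eb to 4 bytes: K' = 03 eb 00 00.

03eb0000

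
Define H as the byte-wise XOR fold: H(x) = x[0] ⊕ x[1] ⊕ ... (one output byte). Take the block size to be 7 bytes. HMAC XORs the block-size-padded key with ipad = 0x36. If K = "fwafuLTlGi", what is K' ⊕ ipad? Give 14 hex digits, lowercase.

Key "fwafuLTlGi" = 66 77 61 66 75 4c 54 6c 47 69 is 10 bytes > B = 7, so hash it first: H(key) = 39, then zero-pad to 7 bytes: K' = 39 00 00 00 00 00 00.
XOR each byte with 0x36: 39⊕36=0f, 00⊕36=36, 00⊕36=36, 00⊕36=36, 00⊕36=36, 00⊕36=36, 00⊕36=36.

0f363636363636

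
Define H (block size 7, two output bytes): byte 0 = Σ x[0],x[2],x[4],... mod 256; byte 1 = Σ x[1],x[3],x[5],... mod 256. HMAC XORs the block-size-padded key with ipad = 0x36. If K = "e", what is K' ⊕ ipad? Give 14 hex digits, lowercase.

Key "e" = 65 is 1 byte ≤ B = 7; zero-pad to 7 bytes: K' = 65 00 00 00 00 00 00.
XOR each byte with 0x36: 65⊕36=53, 00⊕36=36, 00⊕36=36, 00⊕36=36, 00⊕36=36, 00⊕36=36, 00⊕36=36.

53363636363636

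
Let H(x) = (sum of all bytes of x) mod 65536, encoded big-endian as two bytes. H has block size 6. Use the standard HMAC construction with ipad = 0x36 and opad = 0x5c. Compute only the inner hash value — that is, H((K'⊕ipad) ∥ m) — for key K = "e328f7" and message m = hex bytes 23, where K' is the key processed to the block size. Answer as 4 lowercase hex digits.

00de

Key "e328f7" = 65 33 32 38 66 37 is exactly B = 6 bytes: K' = 65 33 32 38 66 37.
K' ⊕ ipad = 53 05 04 0e 50 01.
Inner input = 53 05 04 0e 50 01 ∥ 23.
Inner hash: sum = 83+5+4+14+80+1+35 = 222 → 00 de.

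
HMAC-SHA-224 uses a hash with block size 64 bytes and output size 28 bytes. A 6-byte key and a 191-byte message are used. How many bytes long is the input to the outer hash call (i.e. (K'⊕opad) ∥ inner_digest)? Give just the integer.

92

Key is 6 ≤ 64 bytes, zero-padded: |K'| = 64.
Outer input = (K'⊕opad) ∥ H(inner) → 64 + 28 = 92 bytes.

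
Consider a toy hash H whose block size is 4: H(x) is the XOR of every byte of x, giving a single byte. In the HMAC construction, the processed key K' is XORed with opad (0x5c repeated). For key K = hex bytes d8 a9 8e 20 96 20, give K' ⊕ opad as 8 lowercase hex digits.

355c5c5c

Key hex bytes d8 a9 8e 20 96 20 is 6 bytes > B = 4, so hash it first: H(key) = 69, then zero-pad to 4 bytes: K' = 69 00 00 00.
XOR each byte with 0x5c: 69⊕5c=35, 00⊕5c=5c, 00⊕5c=5c, 00⊕5c=5c.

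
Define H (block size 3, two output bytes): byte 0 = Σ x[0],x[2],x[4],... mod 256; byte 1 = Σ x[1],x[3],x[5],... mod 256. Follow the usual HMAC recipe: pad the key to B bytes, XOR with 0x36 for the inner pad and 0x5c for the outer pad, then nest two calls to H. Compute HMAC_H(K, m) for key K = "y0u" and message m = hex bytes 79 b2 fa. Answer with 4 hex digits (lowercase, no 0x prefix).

Key "y0u" = 79 30 75 is exactly B = 3 bytes: K' = 79 30 75.
K' ⊕ ipad = 4f 06 43.  K' ⊕ opad = 25 6c 29.
Inner input = (K'⊕ipad) ∥ m = 4f 06 43 ∥ 79 b2 fa.
Inner hash: even-index sum = 324 mod 256 = 68; odd-index sum = 377 mod 256 = 121 → 44 79.
Outer input = (K'⊕opad) ∥ inner = 25 6c 29 ∥ 44 79.
Outer hash (tag): even-index sum = 199 mod 256 = 199; odd-index sum = 176 mod 256 = 176 → c7 b0.

c7b0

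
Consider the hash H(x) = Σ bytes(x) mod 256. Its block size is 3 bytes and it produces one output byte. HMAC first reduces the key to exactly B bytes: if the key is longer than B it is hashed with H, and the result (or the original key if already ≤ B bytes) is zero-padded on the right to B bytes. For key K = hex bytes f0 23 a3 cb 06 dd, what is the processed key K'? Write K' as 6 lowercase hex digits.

|K| = 6 > B = 3, so first hash the key.
H(K): sum = 240+35+163+203+6+221 = 868; mod 256 = 100 → 64.
Zero-pad H(K) = 64 to 3 bytes: K' = 64 00 00.

640000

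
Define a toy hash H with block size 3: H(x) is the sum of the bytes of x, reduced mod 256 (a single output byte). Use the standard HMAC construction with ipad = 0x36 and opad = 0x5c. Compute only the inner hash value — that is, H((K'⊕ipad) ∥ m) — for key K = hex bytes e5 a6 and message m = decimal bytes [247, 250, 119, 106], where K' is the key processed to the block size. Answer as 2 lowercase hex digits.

6b

Key hex bytes e5 a6 is 2 bytes ≤ B = 3; zero-pad to 3 bytes: K' = e5 a6 00.
K' ⊕ ipad = d3 90 36.
Inner input = d3 90 36 ∥ f7 fa 77 6a.
Inner hash: sum = 211+144+54+247+250+119+106 = 1131; mod 256 = 107 → 6b.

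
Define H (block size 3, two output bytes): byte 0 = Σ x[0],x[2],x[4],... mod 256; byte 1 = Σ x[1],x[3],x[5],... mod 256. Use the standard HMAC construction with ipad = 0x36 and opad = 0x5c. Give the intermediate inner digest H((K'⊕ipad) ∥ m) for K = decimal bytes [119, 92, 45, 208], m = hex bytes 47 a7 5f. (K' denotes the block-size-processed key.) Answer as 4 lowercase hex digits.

Key decimal bytes [119, 92, 45, 208] = 77 5c 2d d0 is 4 bytes > B = 3, so hash it first: H(key) = a4 2c, then zero-pad to 3 bytes: K' = a4 2c 00.
K' ⊕ ipad = 92 1a 36.
Inner input = 92 1a 36 ∥ 47 a7 5f.
Inner hash: even-index sum = 367 mod 256 = 111; odd-index sum = 192 mod 256 = 192 → 6f c0.

6fc0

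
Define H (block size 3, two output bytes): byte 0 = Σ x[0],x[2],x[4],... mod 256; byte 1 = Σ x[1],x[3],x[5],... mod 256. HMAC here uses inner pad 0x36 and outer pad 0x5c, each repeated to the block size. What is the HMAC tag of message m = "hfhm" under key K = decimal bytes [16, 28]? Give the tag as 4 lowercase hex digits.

Key decimal bytes [16, 28] = 10 1c is 2 bytes ≤ B = 3; zero-pad to 3 bytes: K' = 10 1c 00.
K' ⊕ ipad = 26 2a 36.  K' ⊕ opad = 4c 40 5c.
Inner input = (K'⊕ipad) ∥ m = 26 2a 36 ∥ 68 66 68 6d.
Inner hash: even-index sum = 303 mod 256 = 47; odd-index sum = 250 mod 256 = 250 → 2f fa.
Outer input = (K'⊕opad) ∥ inner = 4c 40 5c ∥ 2f fa.
Outer hash (tag): even-index sum = 418 mod 256 = 162; odd-index sum = 111 mod 256 = 111 → a2 6f.

a26f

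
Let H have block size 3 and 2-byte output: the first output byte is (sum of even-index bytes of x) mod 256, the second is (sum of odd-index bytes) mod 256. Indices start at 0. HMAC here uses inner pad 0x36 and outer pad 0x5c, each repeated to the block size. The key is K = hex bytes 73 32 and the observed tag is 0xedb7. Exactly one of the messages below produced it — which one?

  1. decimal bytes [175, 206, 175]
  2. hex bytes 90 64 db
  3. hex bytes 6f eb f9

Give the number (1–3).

Key hex bytes 73 32 is 2 bytes ≤ B = 3; zero-pad to 3 bytes: K' = 73 32 00.
K' ⊕ ipad = 45 04 36; K' ⊕ opad = 2f 6e 5c.
m1: inner = H(45 04 36 af ce af) = 49 62; tag = H(2f 6e 5c 49 62) = edb7 ← matches
m2: inner = H(45 04 36 90 64 db) = df 6f; tag = H(2f 6e 5c df 6f) = fa4d
m3: inner = H(45 04 36 6f eb f9) = 66 6c; tag = H(2f 6e 5c 66 6c) = f7d4

1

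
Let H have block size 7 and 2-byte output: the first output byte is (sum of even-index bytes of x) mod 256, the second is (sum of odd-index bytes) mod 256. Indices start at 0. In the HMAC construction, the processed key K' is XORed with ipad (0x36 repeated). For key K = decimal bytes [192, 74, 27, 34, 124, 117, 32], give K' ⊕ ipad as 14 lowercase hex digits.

f67c2d144a4316

Key decimal bytes [192, 74, 27, 34, 124, 117, 32] = c0 4a 1b 22 7c 75 20 is exactly B = 7 bytes: K' = c0 4a 1b 22 7c 75 20.
XOR each byte with 0x36: c0⊕36=f6, 4a⊕36=7c, 1b⊕36=2d, 22⊕36=14, 7c⊕36=4a, 75⊕36=43, 20⊕36=16.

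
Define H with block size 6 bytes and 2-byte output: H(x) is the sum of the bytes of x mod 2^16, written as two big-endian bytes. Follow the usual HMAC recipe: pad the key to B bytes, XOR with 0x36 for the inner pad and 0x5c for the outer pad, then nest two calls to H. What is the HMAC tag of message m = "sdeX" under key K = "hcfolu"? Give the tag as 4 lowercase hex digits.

01c9

Key "hcfolu" = 68 63 66 6f 6c 75 is exactly B = 6 bytes: K' = 68 63 66 6f 6c 75.
K' ⊕ ipad = 5e 55 50 59 5a 43.  K' ⊕ opad = 34 3f 3a 33 30 29.
Inner input = (K'⊕ipad) ∥ m = 5e 55 50 59 5a 43 ∥ 73 64 65 58.
Inner hash: sum = 94+85+80+89+90+67+115+100+101+88 = 909 → 03 8d.
Outer input = (K'⊕opad) ∥ inner = 34 3f 3a 33 30 29 ∥ 03 8d.
Outer hash (tag): sum = 52+63+58+51+48+41+3+141 = 457 → 01 c9.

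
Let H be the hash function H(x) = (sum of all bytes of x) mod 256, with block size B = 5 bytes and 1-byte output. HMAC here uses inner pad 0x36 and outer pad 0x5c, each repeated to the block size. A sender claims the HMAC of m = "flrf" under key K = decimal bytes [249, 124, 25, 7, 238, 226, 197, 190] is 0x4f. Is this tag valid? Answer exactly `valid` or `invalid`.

Key decimal bytes [249, 124, 25, 7, 238, 226, 197, 190] = f9 7c 19 07 ee e2 c5 be is 8 bytes > B = 5, so hash it first: H(key) = e8, then zero-pad to 5 bytes: K' = e8 00 00 00 00.
K' ⊕ ipad = de 36 36 36 36; K' ⊕ opad = b4 5c 5c 5c 5c.
Inner hash: sum = 222+54+54+54+54+102+108+114+102 = 864; mod 256 = 96 → 60.
Outer hash (recomputed tag): sum = 180+92+92+92+92+96 = 644; mod 256 = 132 → 84.
Recomputed tag = 84; claimed = 4f → mismatch.

invalid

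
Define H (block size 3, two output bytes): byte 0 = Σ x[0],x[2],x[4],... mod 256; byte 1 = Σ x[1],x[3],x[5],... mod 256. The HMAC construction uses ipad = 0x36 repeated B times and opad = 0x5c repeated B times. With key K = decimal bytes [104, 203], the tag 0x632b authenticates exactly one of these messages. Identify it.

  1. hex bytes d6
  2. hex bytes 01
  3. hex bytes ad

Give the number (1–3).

Key decimal bytes [104, 203] = 68 cb is 2 bytes ≤ B = 3; zero-pad to 3 bytes: K' = 68 cb 00.
K' ⊕ ipad = 5e fd 36; K' ⊕ opad = 34 97 5c.
m1: inner = H(5e fd 36 d6) = 94 d3; tag = H(34 97 5c 94 d3) = 632b ← matches
m2: inner = H(5e fd 36 01) = 94 fe; tag = H(34 97 5c 94 fe) = 8e2b
m3: inner = H(5e fd 36 ad) = 94 aa; tag = H(34 97 5c 94 aa) = 3a2b

1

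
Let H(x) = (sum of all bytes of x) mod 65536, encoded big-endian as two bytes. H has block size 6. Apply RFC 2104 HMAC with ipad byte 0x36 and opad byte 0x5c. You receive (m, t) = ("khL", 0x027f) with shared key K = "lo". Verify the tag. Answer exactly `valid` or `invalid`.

valid

Key "lo" = 6c 6f is 2 bytes ≤ B = 6; zero-pad to 6 bytes: K' = 6c 6f 00 00 00 00.
K' ⊕ ipad = 5a 59 36 36 36 36; K' ⊕ opad = 30 33 5c 5c 5c 5c.
Inner hash: sum = 90+89+54+54+54+54+107+104+76 = 682 → 02 aa.
Outer hash (recomputed tag): sum = 48+51+92+92+92+92+2+170 = 639 → 02 7f.
Recomputed tag = 027f; claimed = 027f → match.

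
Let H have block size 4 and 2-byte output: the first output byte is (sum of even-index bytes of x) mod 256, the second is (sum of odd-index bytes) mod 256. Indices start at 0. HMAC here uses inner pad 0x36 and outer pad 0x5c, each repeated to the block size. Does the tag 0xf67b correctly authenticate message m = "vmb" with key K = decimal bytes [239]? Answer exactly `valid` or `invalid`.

Key decimal bytes [239] = ef is 1 byte ≤ B = 4; zero-pad to 4 bytes: K' = ef 00 00 00.
K' ⊕ ipad = d9 36 36 36; K' ⊕ opad = b3 5c 5c 5c.
Inner hash: even-index sum = 487 mod 256 = 231; odd-index sum = 217 mod 256 = 217 → e7 d9.
Outer hash (recomputed tag): even-index sum = 502 mod 256 = 246; odd-index sum = 401 mod 256 = 145 → f6 91.
Recomputed tag = f691; claimed = f67b → mismatch.

invalid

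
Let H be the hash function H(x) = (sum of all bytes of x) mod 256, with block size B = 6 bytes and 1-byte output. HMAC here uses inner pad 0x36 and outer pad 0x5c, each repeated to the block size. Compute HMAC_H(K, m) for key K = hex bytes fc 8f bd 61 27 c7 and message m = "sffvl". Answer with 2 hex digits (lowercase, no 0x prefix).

2f

Key hex bytes fc 8f bd 61 27 c7 is exactly B = 6 bytes: K' = fc 8f bd 61 27 c7.
K' ⊕ ipad = ca b9 8b 57 11 f1.  K' ⊕ opad = a0 d3 e1 3d 7b 9b.
Inner input = (K'⊕ipad) ∥ m = ca b9 8b 57 11 f1 ∥ 73 66 66 76 6c.
Inner hash: sum = 202+185+139+87+17+241+115+102+102+118+108 = 1416; mod 256 = 136 → 88.
Outer input = (K'⊕opad) ∥ inner = a0 d3 e1 3d 7b 9b ∥ 88.
Outer hash (tag): sum = 160+211+225+61+123+155+136 = 1071; mod 256 = 47 → 2f.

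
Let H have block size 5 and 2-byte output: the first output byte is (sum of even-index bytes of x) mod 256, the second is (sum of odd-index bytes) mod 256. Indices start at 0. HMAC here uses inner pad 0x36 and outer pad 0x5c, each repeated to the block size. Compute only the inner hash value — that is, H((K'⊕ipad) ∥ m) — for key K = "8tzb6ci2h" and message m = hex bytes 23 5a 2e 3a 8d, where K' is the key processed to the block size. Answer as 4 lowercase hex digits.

8f71

Key "8tzb6ci2h" = 38 74 7a 62 36 63 69 32 68 is 9 bytes > B = 5, so hash it first: H(key) = b9 6b, then zero-pad to 5 bytes: K' = b9 6b 00 00 00.
K' ⊕ ipad = 8f 5d 36 36 36.
Inner input = 8f 5d 36 36 36 ∥ 23 5a 2e 3a 8d.
Inner hash: even-index sum = 399 mod 256 = 143; odd-index sum = 369 mod 256 = 113 → 8f 71.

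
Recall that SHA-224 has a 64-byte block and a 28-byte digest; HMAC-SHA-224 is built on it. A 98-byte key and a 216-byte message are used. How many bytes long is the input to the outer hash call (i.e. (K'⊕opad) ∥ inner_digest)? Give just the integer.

Key is 98 > 64 bytes, so it is hashed to 28 bytes then zero-padded to 64: |K'| = 64.
Outer input = (K'⊕opad) ∥ H(inner) → 64 + 28 = 92 bytes.

92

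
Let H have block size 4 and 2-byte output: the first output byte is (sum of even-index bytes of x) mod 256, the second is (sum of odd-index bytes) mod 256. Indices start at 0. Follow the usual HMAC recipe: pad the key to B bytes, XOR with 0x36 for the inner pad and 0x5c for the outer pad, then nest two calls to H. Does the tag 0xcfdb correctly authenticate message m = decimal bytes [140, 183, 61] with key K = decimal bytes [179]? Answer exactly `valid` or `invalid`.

Key decimal bytes [179] = b3 is 1 byte ≤ B = 4; zero-pad to 4 bytes: K' = b3 00 00 00.
K' ⊕ ipad = 85 36 36 36; K' ⊕ opad = ef 5c 5c 5c.
Inner hash: even-index sum = 388 mod 256 = 132; odd-index sum = 291 mod 256 = 35 → 84 23.
Outer hash (recomputed tag): even-index sum = 463 mod 256 = 207; odd-index sum = 219 mod 256 = 219 → cf db.
Recomputed tag = cfdb; claimed = cfdb → match.

valid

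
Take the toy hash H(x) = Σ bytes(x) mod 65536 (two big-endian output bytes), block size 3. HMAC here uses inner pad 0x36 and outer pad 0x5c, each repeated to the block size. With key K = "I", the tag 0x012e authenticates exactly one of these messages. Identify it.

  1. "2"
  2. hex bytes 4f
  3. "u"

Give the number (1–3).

3

Key "I" = 49 is 1 byte ≤ B = 3; zero-pad to 3 bytes: K' = 49 00 00.
K' ⊕ ipad = 7f 36 36; K' ⊕ opad = 15 5c 5c.
m1: inner = H(7f 36 36 32) = 01 1d; tag = H(15 5c 5c 01 1d) = 00eb
m2: inner = H(7f 36 36 4f) = 01 3a; tag = H(15 5c 5c 01 3a) = 0108
m3: inner = H(7f 36 36 75) = 01 60; tag = H(15 5c 5c 01 60) = 012e ← matches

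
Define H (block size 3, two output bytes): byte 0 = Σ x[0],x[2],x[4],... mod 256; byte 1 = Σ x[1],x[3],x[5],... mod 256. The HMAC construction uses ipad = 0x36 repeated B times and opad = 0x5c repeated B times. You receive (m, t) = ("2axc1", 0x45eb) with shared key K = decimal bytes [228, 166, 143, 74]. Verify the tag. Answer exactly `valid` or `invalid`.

Key decimal bytes [228, 166, 143, 74] = e4 a6 8f 4a is 4 bytes > B = 3, so hash it first: H(key) = 73 f0, then zero-pad to 3 bytes: K' = 73 f0 00.
K' ⊕ ipad = 45 c6 36; K' ⊕ opad = 2f ac 5c.
Inner hash: even-index sum = 319 mod 256 = 63; odd-index sum = 417 mod 256 = 161 → 3f a1.
Outer hash (recomputed tag): even-index sum = 300 mod 256 = 44; odd-index sum = 235 mod 256 = 235 → 2c eb.
Recomputed tag = 2ceb; claimed = 45eb → mismatch.

invalid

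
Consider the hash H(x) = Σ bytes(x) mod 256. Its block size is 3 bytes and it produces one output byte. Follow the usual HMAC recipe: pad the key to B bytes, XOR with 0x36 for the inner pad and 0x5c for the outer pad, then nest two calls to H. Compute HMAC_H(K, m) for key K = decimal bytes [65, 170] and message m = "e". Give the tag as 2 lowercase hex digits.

1d

Key decimal bytes [65, 170] = 41 aa is 2 bytes ≤ B = 3; zero-pad to 3 bytes: K' = 41 aa 00.
K' ⊕ ipad = 77 9c 36.  K' ⊕ opad = 1d f6 5c.
Inner input = (K'⊕ipad) ∥ m = 77 9c 36 ∥ 65.
Inner hash: sum = 119+156+54+101 = 430; mod 256 = 174 → ae.
Outer input = (K'⊕opad) ∥ inner = 1d f6 5c ∥ ae.
Outer hash (tag): sum = 29+246+92+174 = 541; mod 256 = 29 → 1d.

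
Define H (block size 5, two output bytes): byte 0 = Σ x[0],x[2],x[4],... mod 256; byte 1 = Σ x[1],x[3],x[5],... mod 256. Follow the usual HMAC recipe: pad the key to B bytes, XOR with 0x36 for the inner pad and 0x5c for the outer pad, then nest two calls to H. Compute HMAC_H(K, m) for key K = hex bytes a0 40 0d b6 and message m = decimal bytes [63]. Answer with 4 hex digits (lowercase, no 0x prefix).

Key hex bytes a0 40 0d b6 is 4 bytes ≤ B = 5; zero-pad to 5 bytes: K' = a0 40 0d b6 00.
K' ⊕ ipad = 96 76 3b 80 36.  K' ⊕ opad = fc 1c 51 ea 5c.
Inner input = (K'⊕ipad) ∥ m = 96 76 3b 80 36 ∥ 3f.
Inner hash: even-index sum = 263 mod 256 = 7; odd-index sum = 309 mod 256 = 53 → 07 35.
Outer input = (K'⊕opad) ∥ inner = fc 1c 51 ea 5c ∥ 07 35.
Outer hash (tag): even-index sum = 478 mod 256 = 222; odd-index sum = 269 mod 256 = 13 → de 0d.

de0d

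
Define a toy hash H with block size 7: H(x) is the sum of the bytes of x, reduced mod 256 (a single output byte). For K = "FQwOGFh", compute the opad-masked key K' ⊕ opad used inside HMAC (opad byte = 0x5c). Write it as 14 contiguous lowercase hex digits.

Key "FQwOGFh" = 46 51 77 4f 47 46 68 is exactly B = 7 bytes: K' = 46 51 77 4f 47 46 68.
XOR each byte with 0x5c: 46⊕5c=1a, 51⊕5c=0d, 77⊕5c=2b, 4f⊕5c=13, 47⊕5c=1b, 46⊕5c=1a, 68⊕5c=34.

1a0d2b131b1a34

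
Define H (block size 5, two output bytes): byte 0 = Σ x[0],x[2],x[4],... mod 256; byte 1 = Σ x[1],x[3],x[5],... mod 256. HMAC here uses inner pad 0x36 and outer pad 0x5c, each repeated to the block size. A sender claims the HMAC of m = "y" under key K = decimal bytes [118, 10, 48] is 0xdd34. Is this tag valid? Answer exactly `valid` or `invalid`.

Key decimal bytes [118, 10, 48] = 76 0a 30 is 3 bytes ≤ B = 5; zero-pad to 5 bytes: K' = 76 0a 30 00 00.
K' ⊕ ipad = 40 3c 06 36 36; K' ⊕ opad = 2a 56 6c 5c 5c.
Inner hash: even-index sum = 124 mod 256 = 124; odd-index sum = 235 mod 256 = 235 → 7c eb.
Outer hash (recomputed tag): even-index sum = 477 mod 256 = 221; odd-index sum = 302 mod 256 = 46 → dd 2e.
Recomputed tag = dd2e; claimed = dd34 → mismatch.

invalid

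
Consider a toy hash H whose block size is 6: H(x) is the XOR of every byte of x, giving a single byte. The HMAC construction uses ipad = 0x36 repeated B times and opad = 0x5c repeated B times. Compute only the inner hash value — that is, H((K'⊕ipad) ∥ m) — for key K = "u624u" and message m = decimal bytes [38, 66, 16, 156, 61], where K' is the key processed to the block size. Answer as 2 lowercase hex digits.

Key "u624u" = 75 36 32 34 75 is 5 bytes ≤ B = 6; zero-pad to 6 bytes: K' = 75 36 32 34 75 00.
K' ⊕ ipad = 43 00 04 02 43 36.
Inner input = 43 00 04 02 43 36 ∥ 26 42 10 9c 3d.
Inner hash: XOR 43⊕00⊕04⊕02⊕43⊕36⊕26⊕42⊕10⊕9c⊕3d = e5.

e5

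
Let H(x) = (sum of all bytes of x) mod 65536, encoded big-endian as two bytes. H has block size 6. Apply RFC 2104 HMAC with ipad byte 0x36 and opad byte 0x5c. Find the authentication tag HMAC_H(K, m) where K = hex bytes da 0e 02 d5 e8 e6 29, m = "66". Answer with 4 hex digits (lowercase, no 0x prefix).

03b3

Key hex bytes da 0e 02 d5 e8 e6 29 is 7 bytes > B = 6, so hash it first: H(key) = 03 b6, then zero-pad to 6 bytes: K' = 03 b6 00 00 00 00.
K' ⊕ ipad = 35 80 36 36 36 36.  K' ⊕ opad = 5f ea 5c 5c 5c 5c.
Inner input = (K'⊕ipad) ∥ m = 35 80 36 36 36 36 ∥ 36 36.
Inner hash: sum = 53+128+54+54+54+54+54+54 = 505 → 01 f9.
Outer input = (K'⊕opad) ∥ inner = 5f ea 5c 5c 5c 5c ∥ 01 f9.
Outer hash (tag): sum = 95+234+92+92+92+92+1+249 = 947 → 03 b3.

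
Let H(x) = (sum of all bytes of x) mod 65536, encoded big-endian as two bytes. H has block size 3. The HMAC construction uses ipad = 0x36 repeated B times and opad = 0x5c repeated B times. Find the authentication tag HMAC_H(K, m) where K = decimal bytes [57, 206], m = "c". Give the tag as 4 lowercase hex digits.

Key decimal bytes [57, 206] = 39 ce is 2 bytes ≤ B = 3; zero-pad to 3 bytes: K' = 39 ce 00.
K' ⊕ ipad = 0f f8 36.  K' ⊕ opad = 65 92 5c.
Inner input = (K'⊕ipad) ∥ m = 0f f8 36 ∥ 63.
Inner hash: sum = 15+248+54+99 = 416 → 01 a0.
Outer input = (K'⊕opad) ∥ inner = 65 92 5c ∥ 01 a0.
Outer hash (tag): sum = 101+146+92+1+160 = 500 → 01 f4.

01f4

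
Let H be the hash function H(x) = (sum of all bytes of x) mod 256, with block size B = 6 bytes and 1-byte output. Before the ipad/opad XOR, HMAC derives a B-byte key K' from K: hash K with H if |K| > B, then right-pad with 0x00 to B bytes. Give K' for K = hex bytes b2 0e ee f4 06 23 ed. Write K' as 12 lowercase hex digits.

b80000000000

|K| = 7 > B = 6, so first hash the key.
H(K): sum = 178+14+238+244+6+35+237 = 952; mod 256 = 184 → b8.
Zero-pad H(K) = b8 to 6 bytes: K' = b8 00 00 00 00 00.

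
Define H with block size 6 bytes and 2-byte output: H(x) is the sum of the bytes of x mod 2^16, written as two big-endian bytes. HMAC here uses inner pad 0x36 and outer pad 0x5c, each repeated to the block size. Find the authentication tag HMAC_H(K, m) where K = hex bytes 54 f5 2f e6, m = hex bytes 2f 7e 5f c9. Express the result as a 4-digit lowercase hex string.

02e9

Key hex bytes 54 f5 2f e6 is 4 bytes ≤ B = 6; zero-pad to 6 bytes: K' = 54 f5 2f e6 00 00.
K' ⊕ ipad = 62 c3 19 d0 36 36.  K' ⊕ opad = 08 a9 73 ba 5c 5c.
Inner input = (K'⊕ipad) ∥ m = 62 c3 19 d0 36 36 ∥ 2f 7e 5f c9.
Inner hash: sum = 98+195+25+208+54+54+47+126+95+201 = 1103 → 04 4f.
Outer input = (K'⊕opad) ∥ inner = 08 a9 73 ba 5c 5c ∥ 04 4f.
Outer hash (tag): sum = 8+169+115+186+92+92+4+79 = 745 → 02 e9.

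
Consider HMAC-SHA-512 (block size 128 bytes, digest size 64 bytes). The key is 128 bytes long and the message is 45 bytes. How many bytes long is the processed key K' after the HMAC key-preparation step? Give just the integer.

128

Key is 128 ≤ 128 bytes, zero-padded: |K'| = 128.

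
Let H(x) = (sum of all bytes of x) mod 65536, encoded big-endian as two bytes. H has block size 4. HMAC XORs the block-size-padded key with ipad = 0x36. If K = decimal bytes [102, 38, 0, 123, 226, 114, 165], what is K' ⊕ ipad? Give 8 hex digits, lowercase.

Key decimal bytes [102, 38, 0, 123, 226, 114, 165] = 66 26 00 7b e2 72 a5 is 7 bytes > B = 4, so hash it first: H(key) = 03 00, then zero-pad to 4 bytes: K' = 03 00 00 00.
XOR each byte with 0x36: 03⊕36=35, 00⊕36=36, 00⊕36=36, 00⊕36=36.

35363636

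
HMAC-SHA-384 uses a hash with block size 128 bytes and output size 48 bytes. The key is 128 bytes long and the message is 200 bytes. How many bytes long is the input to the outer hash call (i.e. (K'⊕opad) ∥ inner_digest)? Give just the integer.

176

Key is 128 ≤ 128 bytes, zero-padded: |K'| = 128.
Outer input = (K'⊕opad) ∥ H(inner) → 128 + 48 = 176 bytes.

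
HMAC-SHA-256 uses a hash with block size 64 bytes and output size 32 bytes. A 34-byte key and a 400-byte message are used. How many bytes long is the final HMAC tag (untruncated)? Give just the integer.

The tag is one SHA-256 digest: 32 bytes.

32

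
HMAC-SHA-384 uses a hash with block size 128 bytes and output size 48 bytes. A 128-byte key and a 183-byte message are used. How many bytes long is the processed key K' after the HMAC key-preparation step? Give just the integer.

Key is 128 ≤ 128 bytes, zero-padded: |K'| = 128.

128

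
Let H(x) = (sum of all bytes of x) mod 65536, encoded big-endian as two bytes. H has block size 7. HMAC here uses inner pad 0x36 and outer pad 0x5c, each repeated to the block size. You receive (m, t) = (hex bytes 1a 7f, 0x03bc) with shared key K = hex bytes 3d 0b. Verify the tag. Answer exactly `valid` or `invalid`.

Key hex bytes 3d 0b is 2 bytes ≤ B = 7; zero-pad to 7 bytes: K' = 3d 0b 00 00 00 00 00.
K' ⊕ ipad = 0b 3d 36 36 36 36 36; K' ⊕ opad = 61 57 5c 5c 5c 5c 5c.
Inner hash: sum = 11+61+54+54+54+54+54+26+127 = 495 → 01 ef.
Outer hash (recomputed tag): sum = 97+87+92+92+92+92+92+1+239 = 884 → 03 74.
Recomputed tag = 0374; claimed = 03bc → mismatch.

invalid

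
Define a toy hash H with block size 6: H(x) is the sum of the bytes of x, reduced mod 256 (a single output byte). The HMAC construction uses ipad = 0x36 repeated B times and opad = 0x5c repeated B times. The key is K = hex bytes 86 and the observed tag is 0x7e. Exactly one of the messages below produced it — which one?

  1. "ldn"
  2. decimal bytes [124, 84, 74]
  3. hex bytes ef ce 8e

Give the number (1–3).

2

Key hex bytes 86 is 1 byte ≤ B = 6; zero-pad to 6 bytes: K' = 86 00 00 00 00 00.
K' ⊕ ipad = b0 36 36 36 36 36; K' ⊕ opad = da 5c 5c 5c 5c 5c.
m1: inner = H(b0 36 36 36 36 36 6c 64 6e) = fc; tag = H(da 5c 5c 5c 5c 5c fc) = a2
m2: inner = H(b0 36 36 36 36 36 7c 54 4a) = d8; tag = H(da 5c 5c 5c 5c 5c d8) = 7e ← matches
m3: inner = H(b0 36 36 36 36 36 ef ce 8e) = 09; tag = H(da 5c 5c 5c 5c 5c 09) = af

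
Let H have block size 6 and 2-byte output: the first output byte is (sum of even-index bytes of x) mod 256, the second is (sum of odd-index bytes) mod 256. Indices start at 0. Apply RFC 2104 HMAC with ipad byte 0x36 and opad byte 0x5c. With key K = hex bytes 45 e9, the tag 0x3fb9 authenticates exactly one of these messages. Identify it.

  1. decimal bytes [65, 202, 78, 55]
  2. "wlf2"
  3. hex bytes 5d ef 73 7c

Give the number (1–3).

Key hex bytes 45 e9 is 2 bytes ≤ B = 6; zero-pad to 6 bytes: K' = 45 e9 00 00 00 00.
K' ⊕ ipad = 73 df 36 36 36 36; K' ⊕ opad = 19 b5 5c 5c 5c 5c.
m1: inner = H(73 df 36 36 36 36 41 ca 4e 37) = 6e 4c; tag = H(19 b5 5c 5c 5c 5c 6e 4c) = 3fb9 ← matches
m2: inner = H(73 df 36 36 36 36 77 6c 66 32) = bc e9; tag = H(19 b5 5c 5c 5c 5c bc e9) = 8d56
m3: inner = H(73 df 36 36 36 36 5d ef 73 7c) = af b6; tag = H(19 b5 5c 5c 5c 5c af b6) = 8023

1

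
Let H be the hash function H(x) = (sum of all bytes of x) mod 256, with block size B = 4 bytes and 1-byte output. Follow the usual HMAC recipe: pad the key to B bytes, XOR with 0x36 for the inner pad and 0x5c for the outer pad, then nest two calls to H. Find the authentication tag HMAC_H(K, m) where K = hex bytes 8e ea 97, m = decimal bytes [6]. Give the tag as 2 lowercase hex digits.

Key hex bytes 8e ea 97 is 3 bytes ≤ B = 4; zero-pad to 4 bytes: K' = 8e ea 97 00.
K' ⊕ ipad = b8 dc a1 36.  K' ⊕ opad = d2 b6 cb 5c.
Inner input = (K'⊕ipad) ∥ m = b8 dc a1 36 ∥ 06.
Inner hash: sum = 184+220+161+54+6 = 625; mod 256 = 113 → 71.
Outer input = (K'⊕opad) ∥ inner = d2 b6 cb 5c ∥ 71.
Outer hash (tag): sum = 210+182+203+92+113 = 800; mod 256 = 32 → 20.

20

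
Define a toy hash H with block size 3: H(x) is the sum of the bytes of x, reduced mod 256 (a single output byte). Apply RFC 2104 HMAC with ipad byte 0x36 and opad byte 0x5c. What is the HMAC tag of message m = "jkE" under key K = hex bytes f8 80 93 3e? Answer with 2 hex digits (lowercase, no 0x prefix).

Key hex bytes f8 80 93 3e is 4 bytes > B = 3, so hash it first: H(key) = 49, then zero-pad to 3 bytes: K' = 49 00 00.
K' ⊕ ipad = 7f 36 36.  K' ⊕ opad = 15 5c 5c.
Inner input = (K'⊕ipad) ∥ m = 7f 36 36 ∥ 6a 6b 45.
Inner hash: sum = 127+54+54+106+107+69 = 517; mod 256 = 5 → 05.
Outer input = (K'⊕opad) ∥ inner = 15 5c 5c ∥ 05.
Outer hash (tag): sum = 21+92+92+5 = 210 → d2.

d2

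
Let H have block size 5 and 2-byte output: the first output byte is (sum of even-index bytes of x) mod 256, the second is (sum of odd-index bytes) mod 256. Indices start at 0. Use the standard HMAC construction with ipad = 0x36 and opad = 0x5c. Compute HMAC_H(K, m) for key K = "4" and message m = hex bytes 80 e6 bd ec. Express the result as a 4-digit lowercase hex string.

Key "4" = 34 is 1 byte ≤ B = 5; zero-pad to 5 bytes: K' = 34 00 00 00 00.
K' ⊕ ipad = 02 36 36 36 36.  K' ⊕ opad = 68 5c 5c 5c 5c.
Inner input = (K'⊕ipad) ∥ m = 02 36 36 36 36 ∥ 80 e6 bd ec.
Inner hash: even-index sum = 576 mod 256 = 64; odd-index sum = 425 mod 256 = 169 → 40 a9.
Outer input = (K'⊕opad) ∥ inner = 68 5c 5c 5c 5c ∥ 40 a9.
Outer hash (tag): even-index sum = 457 mod 256 = 201; odd-index sum = 248 mod 256 = 248 → c9 f8.

c9f8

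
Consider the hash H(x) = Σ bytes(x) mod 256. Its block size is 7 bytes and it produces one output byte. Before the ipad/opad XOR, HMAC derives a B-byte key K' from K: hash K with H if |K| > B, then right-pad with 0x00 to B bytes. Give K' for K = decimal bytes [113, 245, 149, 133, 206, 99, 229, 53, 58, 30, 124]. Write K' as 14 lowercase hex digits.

9f000000000000

|K| = 11 > B = 7, so first hash the key.
H(K): sum = 113+245+149+133+206+99+229+53+58+30+124 = 1439; mod 256 = 159 → 9f.
Zero-pad H(K) = 9f to 7 bytes: K' = 9f 00 00 00 00 00 00.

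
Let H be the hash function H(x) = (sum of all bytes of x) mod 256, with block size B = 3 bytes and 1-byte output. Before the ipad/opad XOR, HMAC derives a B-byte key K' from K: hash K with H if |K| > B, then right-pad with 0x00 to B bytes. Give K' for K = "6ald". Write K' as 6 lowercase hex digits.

670000

|K| = 4 > B = 3, so first hash the key.
H(K): sum = 54+97+108+100 = 359; mod 256 = 103 → 67.
Zero-pad H(K) = 67 to 3 bytes: K' = 67 00 00.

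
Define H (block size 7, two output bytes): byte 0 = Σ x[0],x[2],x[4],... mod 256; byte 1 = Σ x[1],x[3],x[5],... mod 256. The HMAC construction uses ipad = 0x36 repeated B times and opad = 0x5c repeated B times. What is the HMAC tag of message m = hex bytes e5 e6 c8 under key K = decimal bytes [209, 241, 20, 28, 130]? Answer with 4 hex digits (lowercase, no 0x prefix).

Key decimal bytes [209, 241, 20, 28, 130] = d1 f1 14 1c 82 is 5 bytes ≤ B = 7; zero-pad to 7 bytes: K' = d1 f1 14 1c 82 00 00.
K' ⊕ ipad = e7 c7 22 2a b4 36 36.  K' ⊕ opad = 8d ad 48 40 de 5c 5c.
Inner input = (K'⊕ipad) ∥ m = e7 c7 22 2a b4 36 36 ∥ e5 e6 c8.
Inner hash: even-index sum = 729 mod 256 = 217; odd-index sum = 724 mod 256 = 212 → d9 d4.
Outer input = (K'⊕opad) ∥ inner = 8d ad 48 40 de 5c 5c ∥ d9 d4.
Outer hash (tag): even-index sum = 739 mod 256 = 227; odd-index sum = 546 mod 256 = 34 → e3 22.

e322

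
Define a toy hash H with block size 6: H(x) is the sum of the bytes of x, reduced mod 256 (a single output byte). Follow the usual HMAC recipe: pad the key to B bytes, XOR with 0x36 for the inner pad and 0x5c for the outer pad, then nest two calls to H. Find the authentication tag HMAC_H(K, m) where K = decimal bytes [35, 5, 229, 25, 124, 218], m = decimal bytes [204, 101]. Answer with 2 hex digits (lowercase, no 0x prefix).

2d

Key decimal bytes [35, 5, 229, 25, 124, 218] = 23 05 e5 19 7c da is exactly B = 6 bytes: K' = 23 05 e5 19 7c da.
K' ⊕ ipad = 15 33 d3 2f 4a ec.  K' ⊕ opad = 7f 59 b9 45 20 86.
Inner input = (K'⊕ipad) ∥ m = 15 33 d3 2f 4a ec ∥ cc 65.
Inner hash: sum = 21+51+211+47+74+236+204+101 = 945; mod 256 = 177 → b1.
Outer input = (K'⊕opad) ∥ inner = 7f 59 b9 45 20 86 ∥ b1.
Outer hash (tag): sum = 127+89+185+69+32+134+177 = 813; mod 256 = 45 → 2d.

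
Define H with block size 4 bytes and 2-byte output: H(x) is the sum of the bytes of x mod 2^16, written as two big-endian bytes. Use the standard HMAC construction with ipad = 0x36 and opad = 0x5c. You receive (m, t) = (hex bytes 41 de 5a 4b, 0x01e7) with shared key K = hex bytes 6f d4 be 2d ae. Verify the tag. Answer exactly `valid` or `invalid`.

Key hex bytes 6f d4 be 2d ae is 5 bytes > B = 4, so hash it first: H(key) = 02 dc, then zero-pad to 4 bytes: K' = 02 dc 00 00.
K' ⊕ ipad = 34 ea 36 36; K' ⊕ opad = 5e 80 5c 5c.
Inner hash: sum = 52+234+54+54+65+222+90+75 = 846 → 03 4e.
Outer hash (recomputed tag): sum = 94+128+92+92+3+78 = 487 → 01 e7.
Recomputed tag = 01e7; claimed = 01e7 → match.

valid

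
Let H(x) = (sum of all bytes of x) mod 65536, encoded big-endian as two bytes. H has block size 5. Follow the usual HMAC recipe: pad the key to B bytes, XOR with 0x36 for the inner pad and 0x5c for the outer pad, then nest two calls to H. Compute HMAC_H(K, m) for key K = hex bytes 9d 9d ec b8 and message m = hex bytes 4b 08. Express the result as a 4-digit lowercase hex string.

Key hex bytes 9d 9d ec b8 is 4 bytes ≤ B = 5; zero-pad to 5 bytes: K' = 9d 9d ec b8 00.
K' ⊕ ipad = ab ab da 8e 36.  K' ⊕ opad = c1 c1 b0 e4 5c.
Inner input = (K'⊕ipad) ∥ m = ab ab da 8e 36 ∥ 4b 08.
Inner hash: sum = 171+171+218+142+54+75+8 = 839 → 03 47.
Outer input = (K'⊕opad) ∥ inner = c1 c1 b0 e4 5c ∥ 03 47.
Outer hash (tag): sum = 193+193+176+228+92+3+71 = 956 → 03 bc.

03bc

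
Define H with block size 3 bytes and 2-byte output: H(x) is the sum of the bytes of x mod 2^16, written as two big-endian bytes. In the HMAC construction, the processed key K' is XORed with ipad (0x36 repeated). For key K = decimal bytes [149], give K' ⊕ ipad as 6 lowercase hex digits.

a33636

Key decimal bytes [149] = 95 is 1 byte ≤ B = 3; zero-pad to 3 bytes: K' = 95 00 00.
XOR each byte with 0x36: 95⊕36=a3, 00⊕36=36, 00⊕36=36.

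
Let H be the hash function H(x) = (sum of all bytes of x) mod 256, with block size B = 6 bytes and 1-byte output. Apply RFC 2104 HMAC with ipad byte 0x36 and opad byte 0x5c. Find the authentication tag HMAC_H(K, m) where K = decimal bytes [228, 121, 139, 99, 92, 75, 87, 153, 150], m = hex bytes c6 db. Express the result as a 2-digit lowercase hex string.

ed

Key decimal bytes [228, 121, 139, 99, 92, 75, 87, 153, 150] = e4 79 8b 63 5c 4b 57 99 96 is 9 bytes > B = 6, so hash it first: H(key) = 78, then zero-pad to 6 bytes: K' = 78 00 00 00 00 00.
K' ⊕ ipad = 4e 36 36 36 36 36.  K' ⊕ opad = 24 5c 5c 5c 5c 5c.
Inner input = (K'⊕ipad) ∥ m = 4e 36 36 36 36 36 ∥ c6 db.
Inner hash: sum = 78+54+54+54+54+54+198+219 = 765; mod 256 = 253 → fd.
Outer input = (K'⊕opad) ∥ inner = 24 5c 5c 5c 5c 5c ∥ fd.
Outer hash (tag): sum = 36+92+92+92+92+92+253 = 749; mod 256 = 237 → ed.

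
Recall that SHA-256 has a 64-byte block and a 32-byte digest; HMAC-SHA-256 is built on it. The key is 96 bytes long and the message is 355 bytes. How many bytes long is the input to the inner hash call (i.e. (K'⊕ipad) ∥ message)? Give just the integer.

419

Key is 96 > 64 bytes, so it is hashed to 32 bytes then zero-padded to 64: |K'| = 64.
Inner input = (K'⊕ipad) ∥ m → 64 + 355 = 419 bytes.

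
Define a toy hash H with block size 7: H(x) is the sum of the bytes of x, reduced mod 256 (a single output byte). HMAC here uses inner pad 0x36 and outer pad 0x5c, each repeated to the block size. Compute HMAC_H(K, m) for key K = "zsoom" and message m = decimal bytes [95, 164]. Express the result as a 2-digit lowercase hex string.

Key "zsoom" = 7a 73 6f 6f 6d is 5 bytes ≤ B = 7; zero-pad to 7 bytes: K' = 7a 73 6f 6f 6d 00 00.
K' ⊕ ipad = 4c 45 59 59 5b 36 36.  K' ⊕ opad = 26 2f 33 33 31 5c 5c.
Inner input = (K'⊕ipad) ∥ m = 4c 45 59 59 5b 36 36 ∥ 5f a4.
Inner hash: sum = 76+69+89+89+91+54+54+95+164 = 781; mod 256 = 13 → 0d.
Outer input = (K'⊕opad) ∥ inner = 26 2f 33 33 31 5c 5c ∥ 0d.
Outer hash (tag): sum = 38+47+51+51+49+92+92+13 = 433; mod 256 = 177 → b1.

b1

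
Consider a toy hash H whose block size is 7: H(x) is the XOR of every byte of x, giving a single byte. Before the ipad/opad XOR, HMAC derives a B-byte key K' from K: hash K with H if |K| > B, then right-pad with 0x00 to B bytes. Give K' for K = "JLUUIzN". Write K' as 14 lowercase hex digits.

4a4c5555497a4e

Key "JLUUIzN" = 4a 4c 55 55 49 7a 4e is exactly B = 7 bytes: K' = 4a 4c 55 55 49 7a 4e.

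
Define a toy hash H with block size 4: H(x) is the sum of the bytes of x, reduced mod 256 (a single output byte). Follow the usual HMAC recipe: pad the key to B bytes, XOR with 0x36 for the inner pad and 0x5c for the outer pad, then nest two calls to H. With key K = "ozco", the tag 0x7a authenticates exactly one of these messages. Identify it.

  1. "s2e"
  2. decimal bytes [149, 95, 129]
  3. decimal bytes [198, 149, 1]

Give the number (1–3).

Key "ozco" = 6f 7a 63 6f is exactly B = 4 bytes: K' = 6f 7a 63 6f.
K' ⊕ ipad = 59 4c 55 59; K' ⊕ opad = 33 26 3f 33.
m1: inner = H(59 4c 55 59 73 32 65) = 5d; tag = H(33 26 3f 33 5d) = 28
m2: inner = H(59 4c 55 59 95 5f 81) = c8; tag = H(33 26 3f 33 c8) = 93
m3: inner = H(59 4c 55 59 c6 95 01) = af; tag = H(33 26 3f 33 af) = 7a ← matches

3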